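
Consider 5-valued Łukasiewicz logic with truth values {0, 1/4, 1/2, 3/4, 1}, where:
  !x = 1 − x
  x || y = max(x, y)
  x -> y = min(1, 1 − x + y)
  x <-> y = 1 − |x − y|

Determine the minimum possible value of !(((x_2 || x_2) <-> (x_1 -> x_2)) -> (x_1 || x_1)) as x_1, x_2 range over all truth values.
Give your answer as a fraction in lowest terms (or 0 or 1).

0

Take x_1 = 0, x_2 = 0:
x_2 || x_2 = 0 || 0 = 0
x_1 -> x_2 = 0 -> 0 = 1
(x_2 || x_2) <-> (x_1 -> x_2) = 0 <-> 1 = 0
x_1 || x_1 = 0 || 0 = 0
((x_2 || x_2) <-> (x_1 -> x_2)) -> (x_1 || x_1) = 0 -> 0 = 1
!(((x_2 || x_2) <-> (x_1 -> x_2)) -> (x_1 || x_1)) = !1 = 0
No assignment yields a value below 0, so this is the minimum.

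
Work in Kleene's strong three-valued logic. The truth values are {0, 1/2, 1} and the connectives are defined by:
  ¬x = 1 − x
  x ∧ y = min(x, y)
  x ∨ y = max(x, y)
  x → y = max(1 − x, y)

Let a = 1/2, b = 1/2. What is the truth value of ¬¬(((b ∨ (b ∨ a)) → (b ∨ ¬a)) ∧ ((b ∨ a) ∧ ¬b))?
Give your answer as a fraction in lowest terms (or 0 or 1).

1/2

b ∨ a = 1/2 ∨ 1/2 = 1/2
b ∨ (b ∨ a) = 1/2 ∨ 1/2 = 1/2
¬a = ¬1/2 = 1/2
b ∨ ¬a = 1/2 ∨ 1/2 = 1/2
(b ∨ (b ∨ a)) → (b ∨ ¬a) = 1/2 → 1/2 = 1/2
b ∨ a = 1/2 ∨ 1/2 = 1/2
¬b = ¬1/2 = 1/2
(b ∨ a) ∧ ¬b = 1/2 ∧ 1/2 = 1/2
((b ∨ (b ∨ a)) → (b ∨ ¬a)) ∧ ((b ∨ a) ∧ ¬b) = 1/2 ∧ 1/2 = 1/2
¬(((b ∨ (b ∨ a)) → (b ∨ ¬a)) ∧ ((b ∨ a) ∧ ¬b)) = ¬1/2 = 1/2
¬¬(((b ∨ (b ∨ a)) → (b ∨ ¬a)) ∧ ((b ∨ a) ∧ ¬b)) = ¬1/2 = 1/2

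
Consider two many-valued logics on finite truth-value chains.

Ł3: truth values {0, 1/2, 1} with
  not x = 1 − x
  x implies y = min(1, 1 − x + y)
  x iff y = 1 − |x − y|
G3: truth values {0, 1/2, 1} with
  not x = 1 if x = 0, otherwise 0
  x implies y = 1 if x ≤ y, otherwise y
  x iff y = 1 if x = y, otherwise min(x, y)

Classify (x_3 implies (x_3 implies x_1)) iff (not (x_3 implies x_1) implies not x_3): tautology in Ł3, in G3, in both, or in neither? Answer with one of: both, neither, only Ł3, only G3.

In Ł3: every assignment gives 1 — tautology.
In G3: at x_1 = 1/2, x_3 = 1 the value is 1/2 — not a tautology.

only Ł3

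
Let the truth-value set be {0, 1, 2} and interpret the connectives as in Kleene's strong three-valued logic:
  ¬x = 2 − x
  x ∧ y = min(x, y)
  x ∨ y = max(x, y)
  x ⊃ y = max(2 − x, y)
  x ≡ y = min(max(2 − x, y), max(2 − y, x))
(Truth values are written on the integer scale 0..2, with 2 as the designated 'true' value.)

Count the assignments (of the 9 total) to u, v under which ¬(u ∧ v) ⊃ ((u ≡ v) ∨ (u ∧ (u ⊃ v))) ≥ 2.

u = 0, v = 0 ↦ 2  ≥
u = 0, v = 1 ↦ 1  <
u = 0, v = 2 ↦ 0  <
u = 1, v = 0 ↦ 1  <
u = 1, v = 1 ↦ 1  <
u = 1, v = 2 ↦ 1  <
u = 2, v = 0 ↦ 0  <
u = 2, v = 1 ↦ 1  <
u = 2, v = 2 ↦ 2  ≥
So 2 of the 9 assignments meet the threshold.

2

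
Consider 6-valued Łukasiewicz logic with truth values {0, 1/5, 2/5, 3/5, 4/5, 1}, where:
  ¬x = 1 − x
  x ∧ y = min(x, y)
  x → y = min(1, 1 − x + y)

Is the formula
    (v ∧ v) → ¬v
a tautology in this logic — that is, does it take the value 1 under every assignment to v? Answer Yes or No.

No

Counterexample: take v = 3/5.
v ∧ v = 3/5 ∧ 3/5 = 3/5
¬v = ¬3/5 = 2/5
(v ∧ v) → ¬v = 3/5 → 2/5 = 4/5
This gives 4/5 ≠ 1.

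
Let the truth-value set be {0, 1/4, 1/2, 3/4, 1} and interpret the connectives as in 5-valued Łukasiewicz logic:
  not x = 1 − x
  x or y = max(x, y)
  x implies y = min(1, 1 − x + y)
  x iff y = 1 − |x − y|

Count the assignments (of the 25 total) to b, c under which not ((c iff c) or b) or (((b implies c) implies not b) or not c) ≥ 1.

9

value 1: 9 assignments (counts)
value 3/4: 7 assignments
value 1/2: 5 assignments
value 1/4: 3 assignments
value 0: 1 assignment
So 9 of the 25 assignments meet the threshold.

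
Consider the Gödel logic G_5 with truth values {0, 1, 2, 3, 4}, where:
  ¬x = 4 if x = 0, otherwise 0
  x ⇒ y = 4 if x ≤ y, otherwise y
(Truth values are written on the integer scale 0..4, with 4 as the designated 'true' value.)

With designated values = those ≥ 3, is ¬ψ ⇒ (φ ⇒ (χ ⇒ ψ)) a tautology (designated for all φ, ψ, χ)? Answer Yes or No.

Counterexample: take φ = 1, ψ = 0, χ = 1.
¬ψ = ¬0 = 4
χ ⇒ ψ = 1 ⇒ 0 = 0
φ ⇒ (χ ⇒ ψ) = 1 ⇒ 0 = 0
¬ψ ⇒ (φ ⇒ (χ ⇒ ψ)) = 4 ⇒ 0 = 0
This gives 0, which is below 3.

No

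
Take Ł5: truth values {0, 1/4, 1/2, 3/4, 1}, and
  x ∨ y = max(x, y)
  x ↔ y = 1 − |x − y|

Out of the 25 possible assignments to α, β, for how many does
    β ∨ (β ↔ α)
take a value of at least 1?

value 1: 9 assignments (counts)
value 3/4: 9 assignments
value 1/2: 4 assignments
value 1/4: 2 assignments
value 0: 1 assignment
So 9 of the 25 assignments meet the threshold.

9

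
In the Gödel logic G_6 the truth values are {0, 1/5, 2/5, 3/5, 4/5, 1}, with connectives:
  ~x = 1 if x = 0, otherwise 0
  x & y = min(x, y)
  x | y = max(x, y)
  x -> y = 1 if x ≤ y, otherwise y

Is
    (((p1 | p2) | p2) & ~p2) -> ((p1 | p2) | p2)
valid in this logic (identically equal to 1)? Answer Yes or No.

Yes

At p1 = 4/5, p2 = 1, for instance:
p1 | p2 = 4/5 | 1 = 1
(p1 | p2) | p2 = 1 | 1 = 1
~p2 = ~1 = 0
((p1 | p2) | p2) & ~p2 = 1 & 0 = 0
(((p1 | p2) | p2) & ~p2) -> ((p1 | p2) | p2) = 0 -> 1 = 1
and checking the remaining 35 assignments likewise gives ≥ 1 in every case.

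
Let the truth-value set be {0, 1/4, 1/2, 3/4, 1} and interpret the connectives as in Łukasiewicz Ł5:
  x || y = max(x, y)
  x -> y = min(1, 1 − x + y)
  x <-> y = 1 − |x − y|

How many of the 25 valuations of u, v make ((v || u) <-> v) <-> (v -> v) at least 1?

value 1: 15 assignments (counts)
value 3/4: 4 assignments
value 1/2: 3 assignments
value 1/4: 2 assignments
value 0: 1 assignment
So 15 of the 25 assignments meet the threshold.

15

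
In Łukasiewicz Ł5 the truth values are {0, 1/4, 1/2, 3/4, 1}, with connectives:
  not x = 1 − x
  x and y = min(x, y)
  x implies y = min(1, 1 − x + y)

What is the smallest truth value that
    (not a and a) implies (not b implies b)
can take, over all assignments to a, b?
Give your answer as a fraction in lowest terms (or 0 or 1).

Take a = 1/2, b = 0:
not a = not 1/2 = 1/2
not a and a = 1/2 and 1/2 = 1/2
not b = not 0 = 1
not b implies b = 1 implies 0 = 0
(not a and a) implies (not b implies b) = 1/2 implies 0 = 1/2
No assignment yields a value below 1/2, so this is the minimum.

1/2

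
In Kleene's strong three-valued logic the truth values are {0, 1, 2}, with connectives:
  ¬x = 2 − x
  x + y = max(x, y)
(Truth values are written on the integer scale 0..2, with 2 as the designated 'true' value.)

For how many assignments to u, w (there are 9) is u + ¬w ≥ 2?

5

u = 0, w = 0 ↦ 2  ≥
u = 0, w = 1 ↦ 1  <
u = 0, w = 2 ↦ 0  <
u = 1, w = 0 ↦ 2  ≥
u = 1, w = 1 ↦ 1  <
u = 1, w = 2 ↦ 1  <
u = 2, w = 0 ↦ 2  ≥
u = 2, w = 1 ↦ 2  ≥
u = 2, w = 2 ↦ 2  ≥
So 5 of the 9 assignments meet the threshold.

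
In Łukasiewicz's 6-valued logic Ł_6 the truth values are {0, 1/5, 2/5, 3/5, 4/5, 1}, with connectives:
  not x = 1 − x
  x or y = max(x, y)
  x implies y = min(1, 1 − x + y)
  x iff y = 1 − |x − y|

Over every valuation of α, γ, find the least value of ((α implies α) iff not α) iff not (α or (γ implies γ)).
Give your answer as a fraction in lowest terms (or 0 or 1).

Take α = 0, γ = 0:
α implies α = 0 implies 0 = 1
not α = not 0 = 1
(α implies α) iff not α = 1 iff 1 = 1
γ implies γ = 0 implies 0 = 1
α or (γ implies γ) = 0 or 1 = 1
not (α or (γ implies γ)) = not 1 = 0
((α implies α) iff not α) iff not (α or (γ implies γ)) = 1 iff 0 = 0
No assignment yields a value below 0, so this is the minimum.

0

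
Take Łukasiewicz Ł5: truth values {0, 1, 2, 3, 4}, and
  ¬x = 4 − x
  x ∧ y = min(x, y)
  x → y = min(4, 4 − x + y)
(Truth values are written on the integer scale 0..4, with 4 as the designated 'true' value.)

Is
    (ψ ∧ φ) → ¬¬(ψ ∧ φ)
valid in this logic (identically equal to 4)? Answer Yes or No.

At φ = 3, ψ = 3, for instance:
ψ ∧ φ = 3 ∧ 3 = 3
¬(ψ ∧ φ) = ¬3 = 1
¬¬(ψ ∧ φ) = ¬1 = 3
(ψ ∧ φ) → ¬¬(ψ ∧ φ) = 3 → 3 = 4
and checking the remaining 24 assignments likewise gives ≥ 4 in every case.

Yes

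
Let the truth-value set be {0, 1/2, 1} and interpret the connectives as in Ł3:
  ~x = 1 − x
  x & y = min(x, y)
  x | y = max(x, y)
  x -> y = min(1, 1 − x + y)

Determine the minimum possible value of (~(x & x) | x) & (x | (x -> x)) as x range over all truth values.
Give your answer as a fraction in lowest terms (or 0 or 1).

1/2

Take x = 1/2:
x & x = 1/2 & 1/2 = 1/2
~(x & x) = ~1/2 = 1/2
~(x & x) | x = 1/2 | 1/2 = 1/2
x -> x = 1/2 -> 1/2 = 1
x | (x -> x) = 1/2 | 1 = 1
(~(x & x) | x) & (x | (x -> x)) = 1/2 & 1 = 1/2
No assignment yields a value below 1/2, so this is the minimum.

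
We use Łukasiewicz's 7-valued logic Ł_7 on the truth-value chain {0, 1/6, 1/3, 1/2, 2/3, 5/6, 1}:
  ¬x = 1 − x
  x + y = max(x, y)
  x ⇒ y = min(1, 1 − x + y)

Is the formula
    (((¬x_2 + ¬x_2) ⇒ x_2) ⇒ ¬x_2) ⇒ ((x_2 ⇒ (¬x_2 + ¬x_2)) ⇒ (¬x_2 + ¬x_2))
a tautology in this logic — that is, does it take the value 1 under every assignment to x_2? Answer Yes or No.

No

Counterexample: take x_2 = 1/6.
¬x_2 = ¬1/6 = 5/6
¬x_2 = ¬1/6 = 5/6
¬x_2 + ¬x_2 = 5/6 + 5/6 = 5/6
(¬x_2 + ¬x_2) ⇒ x_2 = 5/6 ⇒ 1/6 = 1/3
¬x_2 = ¬1/6 = 5/6
((¬x_2 + ¬x_2) ⇒ x_2) ⇒ ¬x_2 = 1/3 ⇒ 5/6 = 1
¬x_2 = ¬1/6 = 5/6
¬x_2 = ¬1/6 = 5/6
¬x_2 + ¬x_2 = 5/6 + 5/6 = 5/6
x_2 ⇒ (¬x_2 + ¬x_2) = 1/6 ⇒ 5/6 = 1
¬x_2 = ¬1/6 = 5/6
¬x_2 = ¬1/6 = 5/6
¬x_2 + ¬x_2 = 5/6 + 5/6 = 5/6
(x_2 ⇒ (¬x_2 + ¬x_2)) ⇒ (¬x_2 + ¬x_2) = 1 ⇒ 5/6 = 5/6
(((¬x_2 + ¬x_2) ⇒ x_2) ⇒ ¬x_2) ⇒ ((x_2 ⇒ (¬x_2 + ¬x_2)) ⇒ (¬x_2 + ¬x_2)) = 1 ⇒ 5/6 = 5/6
This gives 5/6 ≠ 1.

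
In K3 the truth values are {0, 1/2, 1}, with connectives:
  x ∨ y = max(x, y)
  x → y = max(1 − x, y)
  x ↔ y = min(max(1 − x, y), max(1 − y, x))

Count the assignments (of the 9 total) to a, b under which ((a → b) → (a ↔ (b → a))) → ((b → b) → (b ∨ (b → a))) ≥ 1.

a = 0, b = 0 ↦ 1  ≥
a = 0, b = 1/2 ↦ 1/2  <
a = 0, b = 1 ↦ 1  ≥
a = 1/2, b = 0 ↦ 1  ≥
a = 1/2, b = 1/2 ↦ 1/2  <
a = 1/2, b = 1 ↦ 1  ≥
a = 1, b = 0 ↦ 1  ≥
a = 1, b = 1/2 ↦ 1  ≥
a = 1, b = 1 ↦ 1  ≥
So 7 of the 9 assignments meet the threshold.

7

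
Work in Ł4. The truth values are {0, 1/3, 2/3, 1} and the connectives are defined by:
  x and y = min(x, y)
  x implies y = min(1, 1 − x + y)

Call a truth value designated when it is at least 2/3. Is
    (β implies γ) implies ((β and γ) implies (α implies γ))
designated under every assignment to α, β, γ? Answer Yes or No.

At α = 2/3, β = 1/3, γ = 1, for instance:
β implies γ = 1/3 implies 1 = 1
β and γ = 1/3 and 1 = 1/3
α implies γ = 2/3 implies 1 = 1
(β and γ) implies (α implies γ) = 1/3 implies 1 = 1
(β implies γ) implies ((β and γ) implies (α implies γ)) = 1 implies 1 = 1
and checking the remaining 63 assignments likewise gives ≥ 2/3 in every case.

Yes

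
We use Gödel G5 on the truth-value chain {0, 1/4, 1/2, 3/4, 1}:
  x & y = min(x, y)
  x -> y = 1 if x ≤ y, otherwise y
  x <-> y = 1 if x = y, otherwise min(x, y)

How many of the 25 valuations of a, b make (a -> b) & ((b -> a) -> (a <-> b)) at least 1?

15

value 1: 15 assignments (counts)
value 3/4: 1 assignment
value 1/2: 2 assignments
value 1/4: 3 assignments
value 0: 4 assignments
So 15 of the 25 assignments meet the threshold.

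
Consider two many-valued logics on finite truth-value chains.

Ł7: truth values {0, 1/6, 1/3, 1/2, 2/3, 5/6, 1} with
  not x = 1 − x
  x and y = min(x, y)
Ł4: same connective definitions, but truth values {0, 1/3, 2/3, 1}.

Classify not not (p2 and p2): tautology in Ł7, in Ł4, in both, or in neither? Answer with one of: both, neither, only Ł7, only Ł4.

In Ł7: at p2 = 0 the value is 0 — not a tautology.
In Ł4: at p2 = 0 the value is 0 — not a tautology.

neither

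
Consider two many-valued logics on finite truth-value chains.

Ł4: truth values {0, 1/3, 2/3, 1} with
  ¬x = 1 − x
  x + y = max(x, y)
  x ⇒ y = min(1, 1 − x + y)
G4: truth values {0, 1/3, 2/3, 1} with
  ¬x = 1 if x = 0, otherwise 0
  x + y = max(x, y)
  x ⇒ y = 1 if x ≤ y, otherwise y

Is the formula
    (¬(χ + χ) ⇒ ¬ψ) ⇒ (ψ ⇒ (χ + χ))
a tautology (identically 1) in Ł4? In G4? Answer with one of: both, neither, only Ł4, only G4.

only Ł4

In Ł4: every assignment gives 1 — tautology.
In G4: at ψ = 2/3, χ = 1/3 the value is 1/3 — not a tautology.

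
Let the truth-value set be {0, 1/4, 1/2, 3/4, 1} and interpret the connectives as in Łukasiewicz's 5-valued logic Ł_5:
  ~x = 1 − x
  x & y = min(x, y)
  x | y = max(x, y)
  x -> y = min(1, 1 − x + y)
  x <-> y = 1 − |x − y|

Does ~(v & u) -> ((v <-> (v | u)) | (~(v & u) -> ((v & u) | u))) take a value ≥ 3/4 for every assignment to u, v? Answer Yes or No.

Counterexample: take u = 1/2, v = 0.
v & u = 0 & 1/2 = 0
~(v & u) = ~0 = 1
v | u = 0 | 1/2 = 1/2
v <-> (v | u) = 0 <-> 1/2 = 1/2
v & u = 0 & 1/2 = 0
~(v & u) = ~0 = 1
v & u = 0 & 1/2 = 0
(v & u) | u = 0 | 1/2 = 1/2
~(v & u) -> ((v & u) | u) = 1 -> 1/2 = 1/2
(v <-> (v | u)) | (~(v & u) -> ((v & u) | u)) = 1/2 | 1/2 = 1/2
~(v & u) -> ((v <-> (v | u)) | (~(v & u) -> ((v & u) | u))) = 1 -> 1/2 = 1/2
This gives 1/2, which is below 3/4.

No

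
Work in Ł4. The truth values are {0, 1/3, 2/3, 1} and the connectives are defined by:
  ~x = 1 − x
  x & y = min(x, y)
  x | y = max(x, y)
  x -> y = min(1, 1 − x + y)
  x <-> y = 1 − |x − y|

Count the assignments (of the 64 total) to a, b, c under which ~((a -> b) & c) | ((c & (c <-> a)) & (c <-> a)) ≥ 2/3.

value 1: 22 assignments (counts)
value 2/3: 30 assignments (counts)
value 1/3: 8 assignments
value 0: 4 assignments
So 52 of the 64 assignments meet the threshold.

52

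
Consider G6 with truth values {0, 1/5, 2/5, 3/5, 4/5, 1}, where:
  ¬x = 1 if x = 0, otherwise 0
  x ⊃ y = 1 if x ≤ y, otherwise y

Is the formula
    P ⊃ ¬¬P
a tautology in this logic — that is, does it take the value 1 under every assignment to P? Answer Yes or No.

Yes

P = 0 ↦ 1
P = 1/5 ↦ 1
P = 2/5 ↦ 1
P = 3/5 ↦ 1
P = 4/5 ↦ 1
P = 1 ↦ 1
Every assignment gives a value ≥ 1.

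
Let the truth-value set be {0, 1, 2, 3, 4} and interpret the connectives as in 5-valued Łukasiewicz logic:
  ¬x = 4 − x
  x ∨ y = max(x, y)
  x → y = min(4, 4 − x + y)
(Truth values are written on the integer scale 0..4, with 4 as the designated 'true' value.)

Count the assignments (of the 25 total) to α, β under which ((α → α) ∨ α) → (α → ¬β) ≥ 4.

value 4: 15 assignments (counts)
value 3: 4 assignments
value 2: 3 assignments
value 1: 2 assignments
value 0: 1 assignment
So 15 of the 25 assignments meet the threshold.

15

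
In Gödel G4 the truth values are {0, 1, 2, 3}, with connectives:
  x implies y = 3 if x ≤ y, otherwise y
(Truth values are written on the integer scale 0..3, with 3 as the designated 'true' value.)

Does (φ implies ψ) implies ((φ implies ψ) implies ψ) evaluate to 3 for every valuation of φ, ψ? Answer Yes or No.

Counterexample: take φ = 0, ψ = 0.
φ implies ψ = 0 implies 0 = 3
φ implies ψ = 0 implies 0 = 3
(φ implies ψ) implies ψ = 3 implies 0 = 0
(φ implies ψ) implies ((φ implies ψ) implies ψ) = 3 implies 0 = 0
This gives 0 ≠ 3.

No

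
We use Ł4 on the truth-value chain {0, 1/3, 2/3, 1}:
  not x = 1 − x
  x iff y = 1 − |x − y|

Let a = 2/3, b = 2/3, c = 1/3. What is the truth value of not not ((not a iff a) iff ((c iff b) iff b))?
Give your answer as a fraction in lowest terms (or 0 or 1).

not a = not 2/3 = 1/3
not a iff a = 1/3 iff 2/3 = 2/3
c iff b = 1/3 iff 2/3 = 2/3
(c iff b) iff b = 2/3 iff 2/3 = 1
(not a iff a) iff ((c iff b) iff b) = 2/3 iff 1 = 2/3
not ((not a iff a) iff ((c iff b) iff b)) = not 2/3 = 1/3
not not ((not a iff a) iff ((c iff b) iff b)) = not 1/3 = 2/3

2/3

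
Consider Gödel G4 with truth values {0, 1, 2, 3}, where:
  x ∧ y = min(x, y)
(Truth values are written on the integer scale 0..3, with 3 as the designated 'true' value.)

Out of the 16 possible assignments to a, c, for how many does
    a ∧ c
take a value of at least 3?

a = 0, c = 0 ↦ 0  <
a = 0, c = 1 ↦ 0  <
a = 0, c = 2 ↦ 0  <
a = 0, c = 3 ↦ 0  <
a = 1, c = 0 ↦ 0  <
a = 1, c = 1 ↦ 1  <
a = 1, c = 2 ↦ 1  <
a = 1, c = 3 ↦ 1  <
a = 2, c = 0 ↦ 0  <
a = 2, c = 1 ↦ 1  <
a = 2, c = 2 ↦ 2  <
a = 2, c = 3 ↦ 2  <
a = 3, c = 0 ↦ 0  <
a = 3, c = 1 ↦ 1  <
a = 3, c = 2 ↦ 2  <
a = 3, c = 3 ↦ 3  ≥
So 1 of the 16 assignments meets the threshold.

1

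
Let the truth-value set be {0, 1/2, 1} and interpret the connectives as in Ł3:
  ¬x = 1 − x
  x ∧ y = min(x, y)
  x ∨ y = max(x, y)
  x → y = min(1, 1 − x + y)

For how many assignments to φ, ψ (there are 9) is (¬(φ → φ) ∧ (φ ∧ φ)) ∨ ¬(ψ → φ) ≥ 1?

φ = 0, ψ = 0 ↦ 0  <
φ = 0, ψ = 1/2 ↦ 1/2  <
φ = 0, ψ = 1 ↦ 1  ≥
φ = 1/2, ψ = 0 ↦ 0  <
φ = 1/2, ψ = 1/2 ↦ 0  <
φ = 1/2, ψ = 1 ↦ 1/2  <
φ = 1, ψ = 0 ↦ 0  <
φ = 1, ψ = 1/2 ↦ 0  <
φ = 1, ψ = 1 ↦ 0  <
So 1 of the 9 assignments meets the threshold.

1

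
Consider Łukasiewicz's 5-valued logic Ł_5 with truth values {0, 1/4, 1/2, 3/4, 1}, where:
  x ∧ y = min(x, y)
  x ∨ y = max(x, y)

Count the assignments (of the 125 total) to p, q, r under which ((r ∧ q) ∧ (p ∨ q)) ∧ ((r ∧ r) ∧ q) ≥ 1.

value 1: 5 assignments (counts)
value 3/4: 15 assignments
value 1/2: 25 assignments
value 1/4: 35 assignments
value 0: 45 assignments
So 5 of the 125 assignments meet the threshold.

5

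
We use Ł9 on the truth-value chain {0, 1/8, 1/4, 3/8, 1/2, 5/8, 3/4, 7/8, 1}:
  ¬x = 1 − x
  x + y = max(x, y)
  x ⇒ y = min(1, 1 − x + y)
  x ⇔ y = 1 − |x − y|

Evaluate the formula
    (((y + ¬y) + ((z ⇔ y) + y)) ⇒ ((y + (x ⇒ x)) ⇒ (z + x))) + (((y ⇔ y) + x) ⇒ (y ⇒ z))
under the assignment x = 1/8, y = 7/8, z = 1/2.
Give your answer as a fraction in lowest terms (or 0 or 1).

¬y = ¬7/8 = 1/8
y + ¬y = 7/8 + 1/8 = 7/8
z ⇔ y = 1/2 ⇔ 7/8 = 5/8
(z ⇔ y) + y = 5/8 + 7/8 = 7/8
(y + ¬y) + ((z ⇔ y) + y) = 7/8 + 7/8 = 7/8
x ⇒ x = 1/8 ⇒ 1/8 = 1
y + (x ⇒ x) = 7/8 + 1 = 1
z + x = 1/2 + 1/8 = 1/2
(y + (x ⇒ x)) ⇒ (z + x) = 1 ⇒ 1/2 = 1/2
((y + ¬y) + ((z ⇔ y) + y)) ⇒ ((y + (x ⇒ x)) ⇒ (z + x)) = 7/8 ⇒ 1/2 = 5/8
y ⇔ y = 7/8 ⇔ 7/8 = 1
(y ⇔ y) + x = 1 + 1/8 = 1
y ⇒ z = 7/8 ⇒ 1/2 = 5/8
((y ⇔ y) + x) ⇒ (y ⇒ z) = 1 ⇒ 5/8 = 5/8
(((y + ¬y) + ((z ⇔ y) + y)) ⇒ ((y + (x ⇒ x)) ⇒ (z + x))) + (((y ⇔ y) + x) ⇒ (y ⇒ z)) = 5/8 + 5/8 = 5/8

5/8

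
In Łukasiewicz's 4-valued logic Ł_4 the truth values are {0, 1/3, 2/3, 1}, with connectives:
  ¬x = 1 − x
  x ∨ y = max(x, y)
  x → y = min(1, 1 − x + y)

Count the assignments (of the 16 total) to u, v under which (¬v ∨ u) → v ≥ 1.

u = 0, v = 0 ↦ 0  <
u = 0, v = 1/3 ↦ 2/3  <
u = 0, v = 2/3 ↦ 1  ≥
u = 0, v = 1 ↦ 1  ≥
u = 1/3, v = 0 ↦ 0  <
u = 1/3, v = 1/3 ↦ 2/3  <
u = 1/3, v = 2/3 ↦ 1  ≥
u = 1/3, v = 1 ↦ 1  ≥
u = 2/3, v = 0 ↦ 0  <
u = 2/3, v = 1/3 ↦ 2/3  <
u = 2/3, v = 2/3 ↦ 1  ≥
u = 2/3, v = 1 ↦ 1  ≥
u = 1, v = 0 ↦ 0  <
u = 1, v = 1/3 ↦ 1/3  <
u = 1, v = 2/3 ↦ 2/3  <
u = 1, v = 1 ↦ 1  ≥
So 7 of the 16 assignments meet the threshold.

7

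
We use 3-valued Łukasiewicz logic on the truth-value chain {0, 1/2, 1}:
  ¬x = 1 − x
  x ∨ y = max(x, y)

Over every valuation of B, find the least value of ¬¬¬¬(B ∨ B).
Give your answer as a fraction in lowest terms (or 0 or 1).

Take B = 0:
B ∨ B = 0 ∨ 0 = 0
¬(B ∨ B) = ¬0 = 1
¬¬(B ∨ B) = ¬1 = 0
¬¬¬(B ∨ B) = ¬0 = 1
¬¬¬¬(B ∨ B) = ¬1 = 0
No assignment yields a value below 0, so this is the minimum.

0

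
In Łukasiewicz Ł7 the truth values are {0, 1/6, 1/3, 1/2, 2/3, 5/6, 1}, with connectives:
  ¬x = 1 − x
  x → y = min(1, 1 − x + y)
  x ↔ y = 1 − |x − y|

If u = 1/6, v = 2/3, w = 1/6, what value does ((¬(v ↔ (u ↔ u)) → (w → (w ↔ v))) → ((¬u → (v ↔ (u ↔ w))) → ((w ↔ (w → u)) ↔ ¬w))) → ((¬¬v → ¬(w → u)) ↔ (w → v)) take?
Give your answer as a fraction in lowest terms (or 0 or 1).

5/6

u ↔ u = 1/6 ↔ 1/6 = 1
v ↔ (u ↔ u) = 2/3 ↔ 1 = 2/3
¬(v ↔ (u ↔ u)) = ¬2/3 = 1/3
w ↔ v = 1/6 ↔ 2/3 = 1/2
w → (w ↔ v) = 1/6 → 1/2 = 1
¬(v ↔ (u ↔ u)) → (w → (w ↔ v)) = 1/3 → 1 = 1
¬u = ¬1/6 = 5/6
u ↔ w = 1/6 ↔ 1/6 = 1
v ↔ (u ↔ w) = 2/3 ↔ 1 = 2/3
¬u → (v ↔ (u ↔ w)) = 5/6 → 2/3 = 5/6
w → u = 1/6 → 1/6 = 1
w ↔ (w → u) = 1/6 ↔ 1 = 1/6
¬w = ¬1/6 = 5/6
(w ↔ (w → u)) ↔ ¬w = 1/6 ↔ 5/6 = 1/3
(¬u → (v ↔ (u ↔ w))) → ((w ↔ (w → u)) ↔ ¬w) = 5/6 → 1/3 = 1/2
(¬(v ↔ (u ↔ u)) → (w → (w ↔ v))) → ((¬u → (v ↔ (u ↔ w))) → ((w ↔ (w → u)) ↔ ¬w)) = 1 → 1/2 = 1/2
¬v = ¬2/3 = 1/3
¬¬v = ¬1/3 = 2/3
w → u = 1/6 → 1/6 = 1
¬(w → u) = ¬1 = 0
¬¬v → ¬(w → u) = 2/3 → 0 = 1/3
w → v = 1/6 → 2/3 = 1
(¬¬v → ¬(w → u)) ↔ (w → v) = 1/3 ↔ 1 = 1/3
((¬(v ↔ (u ↔ u)) → (w → (w ↔ v))) → ((¬u → (v ↔ (u ↔ w))) → ((w ↔ (w → u)) ↔ ¬w))) → ((¬¬v → ¬(w → u)) ↔ (w → v)) = 1/2 → 1/3 = 5/6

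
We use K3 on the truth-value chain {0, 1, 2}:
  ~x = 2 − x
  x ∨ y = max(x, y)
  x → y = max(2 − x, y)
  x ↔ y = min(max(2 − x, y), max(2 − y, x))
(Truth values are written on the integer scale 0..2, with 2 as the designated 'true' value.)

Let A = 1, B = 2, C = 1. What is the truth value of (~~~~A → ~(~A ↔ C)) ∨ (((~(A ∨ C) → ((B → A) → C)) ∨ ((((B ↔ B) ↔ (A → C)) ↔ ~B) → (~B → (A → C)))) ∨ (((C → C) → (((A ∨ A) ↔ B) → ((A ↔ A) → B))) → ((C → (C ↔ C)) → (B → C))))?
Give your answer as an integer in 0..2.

2

~A = ~1 = 1
~~A = ~1 = 1
~~~A = ~1 = 1
~~~~A = ~1 = 1
~A = ~1 = 1
~A ↔ C = 1 ↔ 1 = 1
~(~A ↔ C) = ~1 = 1
~~~~A → ~(~A ↔ C) = 1 → 1 = 1
A ∨ C = 1 ∨ 1 = 1
~(A ∨ C) = ~1 = 1
B → A = 2 → 1 = 1
(B → A) → C = 1 → 1 = 1
~(A ∨ C) → ((B → A) → C) = 1 → 1 = 1
B ↔ B = 2 ↔ 2 = 2
A → C = 1 → 1 = 1
(B ↔ B) ↔ (A → C) = 2 ↔ 1 = 1
~B = ~2 = 0
((B ↔ B) ↔ (A → C)) ↔ ~B = 1 ↔ 0 = 1
~B = ~2 = 0
A → C = 1 → 1 = 1
~B → (A → C) = 0 → 1 = 2
(((B ↔ B) ↔ (A → C)) ↔ ~B) → (~B → (A → C)) = 1 → 2 = 2
(~(A ∨ C) → ((B → A) → C)) ∨ ((((B ↔ B) ↔ (A → C)) ↔ ~B) → (~B → (A → C))) = 1 ∨ 2 = 2
C → C = 1 → 1 = 1
A ∨ A = 1 ∨ 1 = 1
(A ∨ A) ↔ B = 1 ↔ 2 = 1
A ↔ A = 1 ↔ 1 = 1
(A ↔ A) → B = 1 → 2 = 2
((A ∨ A) ↔ B) → ((A ↔ A) → B) = 1 → 2 = 2
(C → C) → (((A ∨ A) ↔ B) → ((A ↔ A) → B)) = 1 → 2 = 2
C ↔ C = 1 ↔ 1 = 1
C → (C ↔ C) = 1 → 1 = 1
B → C = 2 → 1 = 1
(C → (C ↔ C)) → (B → C) = 1 → 1 = 1
((C → C) → (((A ∨ A) ↔ B) → ((A ↔ A) → B))) → ((C → (C ↔ C)) → (B → C)) = 2 → 1 = 1
((~(A ∨ C) → ((B → A) → C)) ∨ ((((B ↔ B) ↔ (A → C)) ↔ ~B) → (~B → (A → C)))) ∨ (((C → C) → (((A ∨ A) ↔ B) → ((A ↔ A) → B))) → ((C → (C ↔ C)) → (B → C))) = 2 ∨ 1 = 2
(~~~~A → ~(~A ↔ C)) ∨ (((~(A ∨ C) → ((B → A) → C)) ∨ ((((B ↔ B) ↔ (A → C)) ↔ ~B) → (~B → (A → C)))) ∨ (((C → C) → (((A ∨ A) ↔ B) → ((A ↔ A) → B))) → ((C → (C ↔ C)) → (B → C)))) = 1 ∨ 2 = 2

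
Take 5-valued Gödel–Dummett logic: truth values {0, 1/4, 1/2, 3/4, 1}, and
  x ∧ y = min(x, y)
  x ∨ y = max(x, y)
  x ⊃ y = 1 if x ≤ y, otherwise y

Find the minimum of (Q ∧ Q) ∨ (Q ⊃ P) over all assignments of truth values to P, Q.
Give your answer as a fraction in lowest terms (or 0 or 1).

1/4

Take P = 0, Q = 1/4:
Q ∧ Q = 1/4 ∧ 1/4 = 1/4
Q ⊃ P = 1/4 ⊃ 0 = 0
(Q ∧ Q) ∨ (Q ⊃ P) = 1/4 ∨ 0 = 1/4
No assignment yields a value below 1/4, so this is the minimum.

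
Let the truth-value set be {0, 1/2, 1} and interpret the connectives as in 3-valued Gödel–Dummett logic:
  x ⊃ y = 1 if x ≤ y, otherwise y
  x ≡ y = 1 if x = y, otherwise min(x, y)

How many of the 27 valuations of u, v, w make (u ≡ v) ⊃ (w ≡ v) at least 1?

value 1: 19 assignments (counts)
value 1/2: 2 assignments
value 0: 6 assignments
So 19 of the 27 assignments meet the threshold.

19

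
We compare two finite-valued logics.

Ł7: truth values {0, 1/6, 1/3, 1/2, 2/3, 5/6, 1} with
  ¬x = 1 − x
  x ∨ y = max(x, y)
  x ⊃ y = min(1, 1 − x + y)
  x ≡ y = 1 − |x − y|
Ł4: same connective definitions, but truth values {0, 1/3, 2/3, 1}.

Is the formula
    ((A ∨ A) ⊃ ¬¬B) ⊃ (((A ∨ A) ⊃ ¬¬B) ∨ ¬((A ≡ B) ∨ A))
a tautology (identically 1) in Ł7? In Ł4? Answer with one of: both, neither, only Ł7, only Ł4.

In Ł7: every assignment gives 1 — tautology.
In Ł4: every assignment gives 1 — tautology.

both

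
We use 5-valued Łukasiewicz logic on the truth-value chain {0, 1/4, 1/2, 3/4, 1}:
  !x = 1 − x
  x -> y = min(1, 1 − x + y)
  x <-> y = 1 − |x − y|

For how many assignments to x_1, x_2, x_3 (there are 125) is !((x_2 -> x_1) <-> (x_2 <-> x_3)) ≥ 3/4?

value 1: 7 assignments (counts)
value 3/4: 16 assignments (counts)
value 1/2: 29 assignments
value 1/4: 44 assignments
value 0: 29 assignments
So 23 of the 125 assignments meet the threshold.

23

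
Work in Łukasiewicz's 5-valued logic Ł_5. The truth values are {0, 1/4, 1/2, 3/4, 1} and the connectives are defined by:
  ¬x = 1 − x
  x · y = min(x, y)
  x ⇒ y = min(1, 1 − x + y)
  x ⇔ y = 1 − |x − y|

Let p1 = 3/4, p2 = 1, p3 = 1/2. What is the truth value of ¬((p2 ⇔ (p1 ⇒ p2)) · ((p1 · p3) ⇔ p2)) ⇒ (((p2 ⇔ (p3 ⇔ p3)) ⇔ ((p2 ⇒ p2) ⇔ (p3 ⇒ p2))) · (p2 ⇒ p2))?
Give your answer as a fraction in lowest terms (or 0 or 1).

1

p1 ⇒ p2 = 3/4 ⇒ 1 = 1
p2 ⇔ (p1 ⇒ p2) = 1 ⇔ 1 = 1
p1 · p3 = 3/4 · 1/2 = 1/2
(p1 · p3) ⇔ p2 = 1/2 ⇔ 1 = 1/2
(p2 ⇔ (p1 ⇒ p2)) · ((p1 · p3) ⇔ p2) = 1 · 1/2 = 1/2
¬((p2 ⇔ (p1 ⇒ p2)) · ((p1 · p3) ⇔ p2)) = ¬1/2 = 1/2
p3 ⇔ p3 = 1/2 ⇔ 1/2 = 1
p2 ⇔ (p3 ⇔ p3) = 1 ⇔ 1 = 1
p2 ⇒ p2 = 1 ⇒ 1 = 1
p3 ⇒ p2 = 1/2 ⇒ 1 = 1
(p2 ⇒ p2) ⇔ (p3 ⇒ p2) = 1 ⇔ 1 = 1
(p2 ⇔ (p3 ⇔ p3)) ⇔ ((p2 ⇒ p2) ⇔ (p3 ⇒ p2)) = 1 ⇔ 1 = 1
p2 ⇒ p2 = 1 ⇒ 1 = 1
((p2 ⇔ (p3 ⇔ p3)) ⇔ ((p2 ⇒ p2) ⇔ (p3 ⇒ p2))) · (p2 ⇒ p2) = 1 · 1 = 1
¬((p2 ⇔ (p1 ⇒ p2)) · ((p1 · p3) ⇔ p2)) ⇒ (((p2 ⇔ (p3 ⇔ p3)) ⇔ ((p2 ⇒ p2) ⇔ (p3 ⇒ p2))) · (p2 ⇒ p2)) = 1/2 ⇒ 1 = 1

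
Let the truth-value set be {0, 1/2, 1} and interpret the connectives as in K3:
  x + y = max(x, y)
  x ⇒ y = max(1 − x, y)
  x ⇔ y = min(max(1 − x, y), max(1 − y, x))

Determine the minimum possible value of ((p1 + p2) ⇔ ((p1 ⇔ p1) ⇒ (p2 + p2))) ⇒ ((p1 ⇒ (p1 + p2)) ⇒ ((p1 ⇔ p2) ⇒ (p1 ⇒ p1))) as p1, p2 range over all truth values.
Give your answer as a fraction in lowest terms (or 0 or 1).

Take p1 = 1/2, p2 = 0:
p1 + p2 = 1/2 + 0 = 1/2
p1 ⇔ p1 = 1/2 ⇔ 1/2 = 1/2
p2 + p2 = 0 + 0 = 0
(p1 ⇔ p1) ⇒ (p2 + p2) = 1/2 ⇒ 0 = 1/2
(p1 + p2) ⇔ ((p1 ⇔ p1) ⇒ (p2 + p2)) = 1/2 ⇔ 1/2 = 1/2
p1 + p2 = 1/2 + 0 = 1/2
p1 ⇒ (p1 + p2) = 1/2 ⇒ 1/2 = 1/2
p1 ⇔ p2 = 1/2 ⇔ 0 = 1/2
p1 ⇒ p1 = 1/2 ⇒ 1/2 = 1/2
(p1 ⇔ p2) ⇒ (p1 ⇒ p1) = 1/2 ⇒ 1/2 = 1/2
(p1 ⇒ (p1 + p2)) ⇒ ((p1 ⇔ p2) ⇒ (p1 ⇒ p1)) = 1/2 ⇒ 1/2 = 1/2
((p1 + p2) ⇔ ((p1 ⇔ p1) ⇒ (p2 + p2))) ⇒ ((p1 ⇒ (p1 + p2)) ⇒ ((p1 ⇔ p2) ⇒ (p1 ⇒ p1))) = 1/2 ⇒ 1/2 = 1/2
No assignment yields a value below 1/2, so this is the minimum.

1/2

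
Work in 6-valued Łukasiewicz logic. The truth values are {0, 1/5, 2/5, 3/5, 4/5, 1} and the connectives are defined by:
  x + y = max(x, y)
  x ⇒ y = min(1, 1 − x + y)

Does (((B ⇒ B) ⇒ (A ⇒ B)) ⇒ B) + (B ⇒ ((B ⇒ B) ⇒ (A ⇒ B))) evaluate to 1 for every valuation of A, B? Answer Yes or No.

At A = 1/5, B = 3/5, for instance:
B ⇒ B = 3/5 ⇒ 3/5 = 1
A ⇒ B = 1/5 ⇒ 3/5 = 1
(B ⇒ B) ⇒ (A ⇒ B) = 1 ⇒ 1 = 1
((B ⇒ B) ⇒ (A ⇒ B)) ⇒ B = 1 ⇒ 3/5 = 3/5
B ⇒ ((B ⇒ B) ⇒ (A ⇒ B)) = 3/5 ⇒ 1 = 1
(((B ⇒ B) ⇒ (A ⇒ B)) ⇒ B) + (B ⇒ ((B ⇒ B) ⇒ (A ⇒ B))) = 3/5 + 1 = 1
and checking the remaining 35 assignments likewise gives ≥ 1 in every case.

Yes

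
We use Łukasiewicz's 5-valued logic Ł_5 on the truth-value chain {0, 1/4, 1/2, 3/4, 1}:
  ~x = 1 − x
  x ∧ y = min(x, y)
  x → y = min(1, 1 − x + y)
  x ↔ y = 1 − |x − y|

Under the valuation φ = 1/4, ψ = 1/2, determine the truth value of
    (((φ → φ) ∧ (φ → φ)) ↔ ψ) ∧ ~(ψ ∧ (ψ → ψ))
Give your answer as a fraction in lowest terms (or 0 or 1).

1/2

φ → φ = 1/4 → 1/4 = 1
φ → φ = 1/4 → 1/4 = 1
(φ → φ) ∧ (φ → φ) = 1 ∧ 1 = 1
((φ → φ) ∧ (φ → φ)) ↔ ψ = 1 ↔ 1/2 = 1/2
ψ → ψ = 1/2 → 1/2 = 1
ψ ∧ (ψ → ψ) = 1/2 ∧ 1 = 1/2
~(ψ ∧ (ψ → ψ)) = ~1/2 = 1/2
(((φ → φ) ∧ (φ → φ)) ↔ ψ) ∧ ~(ψ ∧ (ψ → ψ)) = 1/2 ∧ 1/2 = 1/2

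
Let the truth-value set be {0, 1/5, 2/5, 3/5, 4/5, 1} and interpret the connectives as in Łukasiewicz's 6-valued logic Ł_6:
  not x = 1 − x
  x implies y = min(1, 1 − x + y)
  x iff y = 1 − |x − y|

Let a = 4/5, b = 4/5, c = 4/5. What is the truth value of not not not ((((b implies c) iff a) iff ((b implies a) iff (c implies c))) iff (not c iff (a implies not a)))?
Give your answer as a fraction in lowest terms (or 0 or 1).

0

b implies c = 4/5 implies 4/5 = 1
(b implies c) iff a = 1 iff 4/5 = 4/5
b implies a = 4/5 implies 4/5 = 1
c implies c = 4/5 implies 4/5 = 1
(b implies a) iff (c implies c) = 1 iff 1 = 1
((b implies c) iff a) iff ((b implies a) iff (c implies c)) = 4/5 iff 1 = 4/5
not c = not 4/5 = 1/5
not a = not 4/5 = 1/5
a implies not a = 4/5 implies 1/5 = 2/5
not c iff (a implies not a) = 1/5 iff 2/5 = 4/5
(((b implies c) iff a) iff ((b implies a) iff (c implies c))) iff (not c iff (a implies not a)) = 4/5 iff 4/5 = 1
not ((((b implies c) iff a) iff ((b implies a) iff (c implies c))) iff (not c iff (a implies not a))) = not 1 = 0
not not ((((b implies c) iff a) iff ((b implies a) iff (c implies c))) iff (not c iff (a implies not a))) = not 0 = 1
not not not ((((b implies c) iff a) iff ((b implies a) iff (c implies c))) iff (not c iff (a implies not a))) = not 1 = 0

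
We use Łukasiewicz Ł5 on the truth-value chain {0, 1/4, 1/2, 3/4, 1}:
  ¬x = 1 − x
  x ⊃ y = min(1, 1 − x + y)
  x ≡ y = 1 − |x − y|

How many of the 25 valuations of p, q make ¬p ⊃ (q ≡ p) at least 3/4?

value 1: 19 assignments (counts)
value 3/4: 2 assignments (counts)
value 1/2: 2 assignments
value 1/4: 1 assignment
value 0: 1 assignment
So 21 of the 25 assignments meet the threshold.

21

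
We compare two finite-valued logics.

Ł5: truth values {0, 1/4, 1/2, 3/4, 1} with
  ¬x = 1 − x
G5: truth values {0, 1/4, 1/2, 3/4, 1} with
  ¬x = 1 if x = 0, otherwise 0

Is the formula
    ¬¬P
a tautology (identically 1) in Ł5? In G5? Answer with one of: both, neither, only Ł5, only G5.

neither

In Ł5: at P = 0 the value is 0 — not a tautology.
In G5: at P = 0 the value is 0 — not a tautology.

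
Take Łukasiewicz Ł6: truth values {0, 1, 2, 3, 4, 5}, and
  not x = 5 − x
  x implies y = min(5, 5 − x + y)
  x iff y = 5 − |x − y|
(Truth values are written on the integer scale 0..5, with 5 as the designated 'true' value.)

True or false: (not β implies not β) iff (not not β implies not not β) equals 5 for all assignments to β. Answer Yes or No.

Yes

β = 0 ↦ 5
β = 1 ↦ 5
β = 2 ↦ 5
β = 3 ↦ 5
β = 4 ↦ 5
β = 5 ↦ 5
Every assignment gives a value ≥ 5.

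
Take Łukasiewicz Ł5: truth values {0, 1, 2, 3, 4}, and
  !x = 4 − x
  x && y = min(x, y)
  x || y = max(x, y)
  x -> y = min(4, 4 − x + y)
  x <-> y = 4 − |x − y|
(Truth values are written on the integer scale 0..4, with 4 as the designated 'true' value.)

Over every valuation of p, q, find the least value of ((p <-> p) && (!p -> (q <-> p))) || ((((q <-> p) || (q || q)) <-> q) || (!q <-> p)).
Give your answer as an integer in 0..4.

3

Take p = 0, q = 1:
p <-> p = 0 <-> 0 = 4
!p = !0 = 4
q <-> p = 1 <-> 0 = 3
!p -> (q <-> p) = 4 -> 3 = 3
(p <-> p) && (!p -> (q <-> p)) = 4 && 3 = 3
q <-> p = 1 <-> 0 = 3
q || q = 1 || 1 = 1
(q <-> p) || (q || q) = 3 || 1 = 3
((q <-> p) || (q || q)) <-> q = 3 <-> 1 = 2
!q = !1 = 3
!q <-> p = 3 <-> 0 = 1
(((q <-> p) || (q || q)) <-> q) || (!q <-> p) = 2 || 1 = 2
((p <-> p) && (!p -> (q <-> p))) || ((((q <-> p) || (q || q)) <-> q) || (!q <-> p)) = 3 || 2 = 3
No assignment yields a value below 3, so this is the minimum.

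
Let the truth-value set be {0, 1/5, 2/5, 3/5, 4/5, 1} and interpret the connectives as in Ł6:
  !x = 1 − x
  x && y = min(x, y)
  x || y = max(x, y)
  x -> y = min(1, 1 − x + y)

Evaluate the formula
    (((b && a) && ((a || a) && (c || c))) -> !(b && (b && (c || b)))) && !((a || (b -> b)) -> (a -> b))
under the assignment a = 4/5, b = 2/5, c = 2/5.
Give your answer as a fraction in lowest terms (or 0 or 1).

b && a = 2/5 && 4/5 = 2/5
a || a = 4/5 || 4/5 = 4/5
c || c = 2/5 || 2/5 = 2/5
(a || a) && (c || c) = 4/5 && 2/5 = 2/5
(b && a) && ((a || a) && (c || c)) = 2/5 && 2/5 = 2/5
c || b = 2/5 || 2/5 = 2/5
b && (c || b) = 2/5 && 2/5 = 2/5
b && (b && (c || b)) = 2/5 && 2/5 = 2/5
!(b && (b && (c || b))) = !2/5 = 3/5
((b && a) && ((a || a) && (c || c))) -> !(b && (b && (c || b))) = 2/5 -> 3/5 = 1
b -> b = 2/5 -> 2/5 = 1
a || (b -> b) = 4/5 || 1 = 1
a -> b = 4/5 -> 2/5 = 3/5
(a || (b -> b)) -> (a -> b) = 1 -> 3/5 = 3/5
!((a || (b -> b)) -> (a -> b)) = !3/5 = 2/5
(((b && a) && ((a || a) && (c || c))) -> !(b && (b && (c || b)))) && !((a || (b -> b)) -> (a -> b)) = 1 && 2/5 = 2/5

2/5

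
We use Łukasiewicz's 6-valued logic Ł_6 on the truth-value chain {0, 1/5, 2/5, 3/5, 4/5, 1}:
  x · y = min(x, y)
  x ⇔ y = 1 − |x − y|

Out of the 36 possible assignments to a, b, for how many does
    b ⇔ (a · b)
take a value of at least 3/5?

value 1: 21 assignments (counts)
value 4/5: 5 assignments (counts)
value 3/5: 4 assignments (counts)
value 2/5: 3 assignments
value 1/5: 2 assignments
value 0: 1 assignment
So 30 of the 36 assignments meet the threshold.

30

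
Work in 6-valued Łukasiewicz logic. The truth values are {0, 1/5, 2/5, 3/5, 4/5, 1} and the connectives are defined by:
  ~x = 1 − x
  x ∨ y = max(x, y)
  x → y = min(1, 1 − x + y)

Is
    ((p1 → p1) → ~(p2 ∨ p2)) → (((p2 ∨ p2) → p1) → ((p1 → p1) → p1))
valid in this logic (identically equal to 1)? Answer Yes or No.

No

Counterexample: take p1 = 0, p2 = 0.
p1 → p1 = 0 → 0 = 1
p2 ∨ p2 = 0 ∨ 0 = 0
~(p2 ∨ p2) = ~0 = 1
(p1 → p1) → ~(p2 ∨ p2) = 1 → 1 = 1
p2 ∨ p2 = 0 ∨ 0 = 0
(p2 ∨ p2) → p1 = 0 → 0 = 1
p1 → p1 = 0 → 0 = 1
(p1 → p1) → p1 = 1 → 0 = 0
((p2 ∨ p2) → p1) → ((p1 → p1) → p1) = 1 → 0 = 0
((p1 → p1) → ~(p2 ∨ p2)) → (((p2 ∨ p2) → p1) → ((p1 → p1) → p1)) = 1 → 0 = 0
This gives 0 ≠ 1.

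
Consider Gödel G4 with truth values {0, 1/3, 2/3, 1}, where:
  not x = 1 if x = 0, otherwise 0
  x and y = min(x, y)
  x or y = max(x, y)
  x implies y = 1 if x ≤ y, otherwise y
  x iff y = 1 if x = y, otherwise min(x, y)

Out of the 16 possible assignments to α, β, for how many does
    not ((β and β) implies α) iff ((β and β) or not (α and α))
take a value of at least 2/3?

6

α = 0, β = 0 ↦ 0  <
α = 0, β = 1/3 ↦ 1  ≥
α = 0, β = 2/3 ↦ 1  ≥
α = 0, β = 1 ↦ 1  ≥
α = 1/3, β = 0 ↦ 1  ≥
α = 1/3, β = 1/3 ↦ 0  <
α = 1/3, β = 2/3 ↦ 0  <
α = 1/3, β = 1 ↦ 0  <
α = 2/3, β = 0 ↦ 1  ≥
α = 2/3, β = 1/3 ↦ 0  <
α = 2/3, β = 2/3 ↦ 0  <
α = 2/3, β = 1 ↦ 0  <
α = 1, β = 0 ↦ 1  ≥
α = 1, β = 1/3 ↦ 0  <
α = 1, β = 2/3 ↦ 0  <
α = 1, β = 1 ↦ 0  <
So 6 of the 16 assignments meet the threshold.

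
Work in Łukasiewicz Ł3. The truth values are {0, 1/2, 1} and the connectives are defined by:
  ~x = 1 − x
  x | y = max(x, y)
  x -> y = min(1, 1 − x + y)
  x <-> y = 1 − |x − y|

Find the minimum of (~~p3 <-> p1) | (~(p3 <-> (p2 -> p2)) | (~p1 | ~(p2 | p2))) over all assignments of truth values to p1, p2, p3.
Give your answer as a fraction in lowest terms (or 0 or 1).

1/2

Take p1 = 1/2, p2 = 1/2, p3 = 1:
~p3 = ~1 = 0
~~p3 = ~0 = 1
~~p3 <-> p1 = 1 <-> 1/2 = 1/2
p2 -> p2 = 1/2 -> 1/2 = 1
p3 <-> (p2 -> p2) = 1 <-> 1 = 1
~(p3 <-> (p2 -> p2)) = ~1 = 0
~p1 = ~1/2 = 1/2
p2 | p2 = 1/2 | 1/2 = 1/2
~(p2 | p2) = ~1/2 = 1/2
~p1 | ~(p2 | p2) = 1/2 | 1/2 = 1/2
~(p3 <-> (p2 -> p2)) | (~p1 | ~(p2 | p2)) = 0 | 1/2 = 1/2
(~~p3 <-> p1) | (~(p3 <-> (p2 -> p2)) | (~p1 | ~(p2 | p2))) = 1/2 | 1/2 = 1/2
No assignment yields a value below 1/2, so this is the minimum.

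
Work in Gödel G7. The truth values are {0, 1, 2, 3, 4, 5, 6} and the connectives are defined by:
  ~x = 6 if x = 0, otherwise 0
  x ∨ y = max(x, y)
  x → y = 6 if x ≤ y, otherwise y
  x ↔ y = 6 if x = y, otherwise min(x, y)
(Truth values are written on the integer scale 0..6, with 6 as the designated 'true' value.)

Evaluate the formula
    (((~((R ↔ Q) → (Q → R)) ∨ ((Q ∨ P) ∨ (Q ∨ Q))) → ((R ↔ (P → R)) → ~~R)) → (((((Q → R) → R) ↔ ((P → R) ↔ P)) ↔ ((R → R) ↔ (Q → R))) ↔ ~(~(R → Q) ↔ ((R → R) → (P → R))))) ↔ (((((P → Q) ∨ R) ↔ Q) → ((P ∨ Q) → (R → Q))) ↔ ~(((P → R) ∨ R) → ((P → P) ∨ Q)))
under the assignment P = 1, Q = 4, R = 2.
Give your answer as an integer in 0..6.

R ↔ Q = 2 ↔ 4 = 2
Q → R = 4 → 2 = 2
(R ↔ Q) → (Q → R) = 2 → 2 = 6
~((R ↔ Q) → (Q → R)) = ~6 = 0
Q ∨ P = 4 ∨ 1 = 4
Q ∨ Q = 4 ∨ 4 = 4
(Q ∨ P) ∨ (Q ∨ Q) = 4 ∨ 4 = 4
~((R ↔ Q) → (Q → R)) ∨ ((Q ∨ P) ∨ (Q ∨ Q)) = 0 ∨ 4 = 4
P → R = 1 → 2 = 6
R ↔ (P → R) = 2 ↔ 6 = 2
~R = ~2 = 0
~~R = ~0 = 6
(R ↔ (P → R)) → ~~R = 2 → 6 = 6
(~((R ↔ Q) → (Q → R)) ∨ ((Q ∨ P) ∨ (Q ∨ Q))) → ((R ↔ (P → R)) → ~~R) = 4 → 6 = 6
Q → R = 4 → 2 = 2
(Q → R) → R = 2 → 2 = 6
P → R = 1 → 2 = 6
(P → R) ↔ P = 6 ↔ 1 = 1
((Q → R) → R) ↔ ((P → R) ↔ P) = 6 ↔ 1 = 1
R → R = 2 → 2 = 6
Q → R = 4 → 2 = 2
(R → R) ↔ (Q → R) = 6 ↔ 2 = 2
(((Q → R) → R) ↔ ((P → R) ↔ P)) ↔ ((R → R) ↔ (Q → R)) = 1 ↔ 2 = 1
R → Q = 2 → 4 = 6
~(R → Q) = ~6 = 0
R → R = 2 → 2 = 6
P → R = 1 → 2 = 6
(R → R) → (P → R) = 6 → 6 = 6
~(R → Q) ↔ ((R → R) → (P → R)) = 0 ↔ 6 = 0
~(~(R → Q) ↔ ((R → R) → (P → R))) = ~0 = 6
((((Q → R) → R) ↔ ((P → R) ↔ P)) ↔ ((R → R) ↔ (Q → R))) ↔ ~(~(R → Q) ↔ ((R → R) → (P → R))) = 1 ↔ 6 = 1
((~((R ↔ Q) → (Q → R)) ∨ ((Q ∨ P) ∨ (Q ∨ Q))) → ((R ↔ (P → R)) → ~~R)) → (((((Q → R) → R) ↔ ((P → R) ↔ P)) ↔ ((R → R) ↔ (Q → R))) ↔ ~(~(R → Q) ↔ ((R → R) → (P → R)))) = 6 → 1 = 1
P → Q = 1 → 4 = 6
(P → Q) ∨ R = 6 ∨ 2 = 6
((P → Q) ∨ R) ↔ Q = 6 ↔ 4 = 4
P ∨ Q = 1 ∨ 4 = 4
R → Q = 2 → 4 = 6
(P ∨ Q) → (R → Q) = 4 → 6 = 6
(((P → Q) ∨ R) ↔ Q) → ((P ∨ Q) → (R → Q)) = 4 → 6 = 6
P → R = 1 → 2 = 6
(P → R) ∨ R = 6 ∨ 2 = 6
P → P = 1 → 1 = 6
(P → P) ∨ Q = 6 ∨ 4 = 6
((P → R) ∨ R) → ((P → P) ∨ Q) = 6 → 6 = 6
~(((P → R) ∨ R) → ((P → P) ∨ Q)) = ~6 = 0
((((P → Q) ∨ R) ↔ Q) → ((P ∨ Q) → (R → Q))) ↔ ~(((P → R) ∨ R) → ((P → P) ∨ Q)) = 6 ↔ 0 = 0
(((~((R ↔ Q) → (Q → R)) ∨ ((Q ∨ P) ∨ (Q ∨ Q))) → ((R ↔ (P → R)) → ~~R)) → (((((Q → R) → R) ↔ ((P → R) ↔ P)) ↔ ((R → R) ↔ (Q → R))) ↔ ~(~(R → Q) ↔ ((R → R) → (P → R))))) ↔ (((((P → Q) ∨ R) ↔ Q) → ((P ∨ Q) → (R → Q))) ↔ ~(((P → R) ∨ R) → ((P → P) ∨ Q))) = 1 ↔ 0 = 0

0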